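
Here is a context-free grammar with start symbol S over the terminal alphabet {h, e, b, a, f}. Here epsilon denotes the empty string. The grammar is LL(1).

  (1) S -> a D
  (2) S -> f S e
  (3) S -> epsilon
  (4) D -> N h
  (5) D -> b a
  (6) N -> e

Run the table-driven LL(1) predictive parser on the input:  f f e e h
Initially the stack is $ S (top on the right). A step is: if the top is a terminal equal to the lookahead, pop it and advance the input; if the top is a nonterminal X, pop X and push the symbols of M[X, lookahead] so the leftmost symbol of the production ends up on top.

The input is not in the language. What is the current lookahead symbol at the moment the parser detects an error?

h

     Stack      Input        Action
  1  $ S        f f e e h $  expand S -> f S e
  2  $ e S f    f f e e h $  match f
  3  $ e S      f e e h $    expand S -> f S e
  4  $ e e S f  f e e h $    match f
  5  $ e e S    e e h $      expand S -> epsilon
  6  $ e e      e e h $      match e
  7  $ e        e h $        match e
  8  $          h $          error: stack empty but input remains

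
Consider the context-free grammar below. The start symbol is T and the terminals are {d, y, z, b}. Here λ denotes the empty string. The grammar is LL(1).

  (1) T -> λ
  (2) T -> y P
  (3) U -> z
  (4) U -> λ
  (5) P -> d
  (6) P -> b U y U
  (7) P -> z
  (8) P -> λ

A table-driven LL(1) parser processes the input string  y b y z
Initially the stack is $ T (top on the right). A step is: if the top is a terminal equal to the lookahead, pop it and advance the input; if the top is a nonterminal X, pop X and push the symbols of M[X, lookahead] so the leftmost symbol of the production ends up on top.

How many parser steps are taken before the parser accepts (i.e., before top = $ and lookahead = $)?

step 1: stack=$ T  input=y b y z $  — expand T -> y P
step 2: stack=$ P y  input=y b y z $  — match y
step 3: stack=$ P  input=b y z $  — expand P -> b U y U
step 4: stack=$ U y U b  input=b y z $  — match b
step 5: stack=$ U y U  input=y z $  — expand U -> λ
step 6: stack=$ U y  input=y z $  — match y
step 7: stack=$ U  input=z $  — expand U -> z
step 8: stack=$ z  input=z $  — match z
Accept reached after 8 steps.

8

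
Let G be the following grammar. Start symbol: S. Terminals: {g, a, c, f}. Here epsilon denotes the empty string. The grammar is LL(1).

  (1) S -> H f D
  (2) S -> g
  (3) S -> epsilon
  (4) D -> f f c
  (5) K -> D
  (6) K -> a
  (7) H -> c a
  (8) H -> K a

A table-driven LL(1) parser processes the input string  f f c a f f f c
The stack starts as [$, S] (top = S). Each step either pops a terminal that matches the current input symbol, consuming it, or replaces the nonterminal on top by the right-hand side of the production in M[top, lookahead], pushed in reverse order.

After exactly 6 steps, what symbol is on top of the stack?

     Stack          Input              Action
  1  $ S            f f c a f f f c $  expand S -> H f D
  2  $ D f H        f f c a f f f c $  expand H -> K a
  3  $ D f a K      f f c a f f f c $  expand K -> D
  4  $ D f a D      f f c a f f f c $  expand D -> f f c
  5  $ D f a c f f  f f c a f f f c $  match f
  6  $ D f a c f    f c a f f f c $    match f
Stack after step 6: $ D f a c (top = c).

c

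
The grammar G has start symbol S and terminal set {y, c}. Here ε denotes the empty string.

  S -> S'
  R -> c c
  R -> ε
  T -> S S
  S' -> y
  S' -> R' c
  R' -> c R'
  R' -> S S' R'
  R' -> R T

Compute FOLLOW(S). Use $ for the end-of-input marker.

{$, c, y}

FIRST(R) = {ε, c}
FIRST(S) = {c, y}  (via S')
FIRST(T) = {c, y}  (via S S)
FIRST(R') = {c, y}  (via S S' R', R T)
FIRST(S') = {c, y}  (via R' c)
FOLLOW(S) includes $ since S is the start symbol.
FOLLOW(R): in R'->R T, R is followed by T with FIRST {c, y}. Thus FOLLOW(R) = {c, y}.
FOLLOW(R'): in S'->R' c, R' is followed by c with FIRST {c}; in R'->c R', the suffix after R' is empty (adds nothing new); in R'->S S' R', the suffix after R' is empty (adds nothing new). Thus FOLLOW(R') = {c}.
FOLLOW(T): in R'->R T, the suffix after T is empty, so FOLLOW(T) ⊇ FOLLOW(R') = {c}. Thus FOLLOW(T) = {c}.
FOLLOW(S): in T->S S (occurrence 1), S is followed by S with FIRST {c, y}; in T->S S (occurrence 2), the suffix after S is empty, so FOLLOW(S) ⊇ FOLLOW(T) = {c}; in R'->S S' R', S is followed by S' R' with FIRST {c, y}. Thus FOLLOW(S) = {$, c, y}.
FOLLOW(S'): in S->S', the suffix after S' is empty, so FOLLOW(S') ⊇ FOLLOW(S) = {$, c, y}; in R'->S S' R', S' is followed by R' with FIRST {c, y}. Thus FOLLOW(S') = {$, c, y}.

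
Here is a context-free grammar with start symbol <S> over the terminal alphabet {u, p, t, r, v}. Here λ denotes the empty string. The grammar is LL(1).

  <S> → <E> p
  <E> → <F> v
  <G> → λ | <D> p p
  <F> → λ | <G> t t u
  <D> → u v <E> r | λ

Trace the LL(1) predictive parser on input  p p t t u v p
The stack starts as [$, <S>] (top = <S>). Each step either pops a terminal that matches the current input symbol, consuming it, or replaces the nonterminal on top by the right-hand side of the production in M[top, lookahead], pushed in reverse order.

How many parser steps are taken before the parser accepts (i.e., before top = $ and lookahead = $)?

step 1: stack=$ <S>  input=p p t t u v p $  — expand <S> → <E> p
step 2: stack=$ p <E>  input=p p t t u v p $  — expand <E> → <F> v
step 3: stack=$ p v <F>  input=p p t t u v p $  — expand <F> → <G> t t u
step 4: stack=$ p v u t t <G>  input=p p t t u v p $  — expand <G> → <D> p p
step 5: stack=$ p v u t t p p <D>  input=p p t t u v p $  — expand <D> → λ
step 6: stack=$ p v u t t p p  input=p p t t u v p $  — match p
step 7: stack=$ p v u t t p  input=p t t u v p $  — match p
step 8: stack=$ p v u t t  input=t t u v p $  — match t
step 9: stack=$ p v u t  input=t u v p $  — match t
step 10: stack=$ p v u  input=u v p $  — match u
step 11: stack=$ p v  input=v p $  — match v
step 12: stack=$ p  input=p $  — match p
Accept reached after 12 steps.

12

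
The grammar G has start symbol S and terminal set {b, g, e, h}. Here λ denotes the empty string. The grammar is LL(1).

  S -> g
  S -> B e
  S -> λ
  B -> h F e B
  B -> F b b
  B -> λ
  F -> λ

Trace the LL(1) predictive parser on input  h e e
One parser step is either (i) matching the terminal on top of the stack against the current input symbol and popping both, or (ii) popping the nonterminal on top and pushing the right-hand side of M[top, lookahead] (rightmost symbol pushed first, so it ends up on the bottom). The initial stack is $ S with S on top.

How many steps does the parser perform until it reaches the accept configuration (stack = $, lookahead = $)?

7

     Stack        Input    Action
  1  $ S          h e e $  expand S -> B e
  2  $ e B        h e e $  expand B -> h F e B
  3  $ e B e F h  h e e $  match h
  4  $ e B e F    e e $    expand F -> λ
  5  $ e B e      e e $    match e
  6  $ e B        e $      expand B -> λ
  7  $ e          e $      match e
Accept reached after 7 steps.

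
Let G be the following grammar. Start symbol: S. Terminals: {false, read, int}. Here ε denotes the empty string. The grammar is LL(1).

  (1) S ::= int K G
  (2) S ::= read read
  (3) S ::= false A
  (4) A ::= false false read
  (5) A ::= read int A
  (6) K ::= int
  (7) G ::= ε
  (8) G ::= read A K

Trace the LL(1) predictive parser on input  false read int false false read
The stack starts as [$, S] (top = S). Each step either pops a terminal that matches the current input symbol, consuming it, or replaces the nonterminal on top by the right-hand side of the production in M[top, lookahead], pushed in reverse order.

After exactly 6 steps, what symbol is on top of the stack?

step 1: stack=$ S  input=false read int false false read $  — expand S ::= false A
step 2: stack=$ A false  input=false read int false false read $  — match false
step 3: stack=$ A  input=read int false false read $  — expand A ::= read int A
step 4: stack=$ A int read  input=read int false false read $  — match read
step 5: stack=$ A int  input=int false false read $  — match int
step 6: stack=$ A  input=false false read $  — expand A ::= false false read
Stack after step 6: $ read false false (top = false).

false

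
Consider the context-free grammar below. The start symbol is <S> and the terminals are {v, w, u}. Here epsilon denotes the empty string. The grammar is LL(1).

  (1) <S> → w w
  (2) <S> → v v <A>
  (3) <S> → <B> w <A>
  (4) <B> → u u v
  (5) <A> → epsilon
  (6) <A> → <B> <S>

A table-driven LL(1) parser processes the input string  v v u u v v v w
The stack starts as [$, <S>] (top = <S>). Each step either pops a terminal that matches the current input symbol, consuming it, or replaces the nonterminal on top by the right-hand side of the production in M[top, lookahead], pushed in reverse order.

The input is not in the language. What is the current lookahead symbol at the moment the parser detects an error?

      Stack        Input              Action
   1  $ <S>        v v u u v v v w $  expand <S> → v v <A>
   2  $ <A> v v    v v u u v v v w $  match v
   3  $ <A> v      v u u v v v w $    match v
   4  $ <A>        u u v v v w $      expand <A> → <B> <S>
   5  $ <S> <B>    u u v v v w $      expand <B> → u u v
   6  $ <S> v u u  u u v v v w $      match u
   7  $ <S> v u    u v v v w $        match u
   8  $ <S> v      v v v w $          match v
   9  $ <S>        v v w $            expand <S> → v v <A>
  10  $ <A> v v    v v w $            match v
  11  $ <A> v      v w $              match v
  12  $ <A>        w $                error: M[<A>, w] is empty

w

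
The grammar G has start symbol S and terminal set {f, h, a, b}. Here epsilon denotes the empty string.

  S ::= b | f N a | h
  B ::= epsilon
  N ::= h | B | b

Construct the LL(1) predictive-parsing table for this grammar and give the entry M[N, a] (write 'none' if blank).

N ::= B

FIRST(S) = {b, f, h}
FIRST(B) = {epsilon}
FIRST(N) = {epsilon, b, h}  (via B)
FOLLOW(S) includes $ since S is the start symbol.
FOLLOW(N): in S::=f N a, N is followed by a with FIRST {a}. Thus FOLLOW(N) = {a}.
For N ::= h: FIRST(h) = {h}, so it goes in M[N, t] for t ∈ {h}.
For N ::= B: FIRST(B) = {epsilon}, so it goes in M[N, t] for t ∈ {}; since epsilon ∈ FIRST, also for every t ∈ FOLLOW(N) = {a}.
For N ::= b: FIRST(b) = {b}, so it goes in M[N, t] for t ∈ {b}.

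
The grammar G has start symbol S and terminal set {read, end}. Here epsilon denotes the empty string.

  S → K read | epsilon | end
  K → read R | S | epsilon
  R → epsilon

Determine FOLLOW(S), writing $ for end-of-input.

FIRST(R): from R→epsilon we get {epsilon}. So FIRST(R) = {epsilon}.
FIRST(S): from S→K read we get {end, read}; from S→epsilon we get {epsilon}; from S→end we get {end}. So FIRST(S) = {epsilon, end, read}.
FIRST(K): from K→read R we get {read}; from K→S we get {epsilon, end, read}; from K→epsilon we get {epsilon}. So FIRST(K) = {epsilon, end, read}.
FOLLOW(S) includes $ since S is the start symbol.
FOLLOW(K): in S→K read, K is followed by read with FIRST {read}. Thus FOLLOW(K) = {read}.
FOLLOW(S): in K→S, the suffix after S is empty, so FOLLOW(S) ⊇ FOLLOW(K) = {read}. Thus FOLLOW(S) = {$, read}.
FOLLOW(R): in K→read R, the suffix after R is empty, so FOLLOW(R) ⊇ FOLLOW(K) = {read}. Thus FOLLOW(R) = {read}.

{$, read}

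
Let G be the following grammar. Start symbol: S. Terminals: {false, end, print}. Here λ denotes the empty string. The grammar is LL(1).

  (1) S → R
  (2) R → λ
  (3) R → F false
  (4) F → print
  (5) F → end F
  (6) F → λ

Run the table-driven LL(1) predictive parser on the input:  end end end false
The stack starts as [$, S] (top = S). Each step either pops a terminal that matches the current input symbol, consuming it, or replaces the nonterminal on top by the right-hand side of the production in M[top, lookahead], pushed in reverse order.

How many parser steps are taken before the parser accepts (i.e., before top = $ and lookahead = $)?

step 1: stack=$ S  input=end end end false $  — expand S → R
step 2: stack=$ R  input=end end end false $  — expand R → F false
step 3: stack=$ false F  input=end end end false $  — expand F → end F
step 4: stack=$ false F end  input=end end end false $  — match end
step 5: stack=$ false F  input=end end false $  — expand F → end F
step 6: stack=$ false F end  input=end end false $  — match end
step 7: stack=$ false F  input=end false $  — expand F → end F
step 8: stack=$ false F end  input=end false $  — match end
step 9: stack=$ false F  input=false $  — expand F → λ
step 10: stack=$ false  input=false $  — match false
Accept reached after 10 steps.

10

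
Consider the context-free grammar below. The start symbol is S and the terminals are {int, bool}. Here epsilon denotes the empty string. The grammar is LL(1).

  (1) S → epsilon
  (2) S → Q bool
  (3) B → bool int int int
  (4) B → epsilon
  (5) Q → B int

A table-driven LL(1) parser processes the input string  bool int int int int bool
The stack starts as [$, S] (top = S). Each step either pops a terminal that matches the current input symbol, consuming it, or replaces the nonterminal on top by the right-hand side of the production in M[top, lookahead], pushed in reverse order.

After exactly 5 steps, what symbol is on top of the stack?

     Stack                        Input                        Action
  1  $ S                          bool int int int int bool $  expand S → Q bool
  2  $ bool Q                     bool int int int int bool $  expand Q → B int
  3  $ bool int B                 bool int int int int bool $  expand B → bool int int int
  4  $ bool int int int int bool  bool int int int int bool $  match bool
  5  $ bool int int int int       int int int int bool $       match int
Stack after step 5: $ bool int int int (top = int).

int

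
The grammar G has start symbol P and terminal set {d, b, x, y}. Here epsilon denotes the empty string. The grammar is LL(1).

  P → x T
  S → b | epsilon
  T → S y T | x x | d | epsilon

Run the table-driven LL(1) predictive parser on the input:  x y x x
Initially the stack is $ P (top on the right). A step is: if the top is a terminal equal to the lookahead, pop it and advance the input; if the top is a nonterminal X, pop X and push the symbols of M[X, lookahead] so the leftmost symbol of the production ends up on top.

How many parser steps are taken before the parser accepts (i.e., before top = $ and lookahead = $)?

8

step 1: stack=$ P  input=x y x x $  — expand P → x T
step 2: stack=$ T x  input=x y x x $  — match x
step 3: stack=$ T  input=y x x $  — expand T → S y T
step 4: stack=$ T y S  input=y x x $  — expand S → epsilon
step 5: stack=$ T y  input=y x x $  — match y
step 6: stack=$ T  input=x x $  — expand T → x x
step 7: stack=$ x x  input=x x $  — match x
step 8: stack=$ x  input=x $  — match x
Accept reached after 8 steps.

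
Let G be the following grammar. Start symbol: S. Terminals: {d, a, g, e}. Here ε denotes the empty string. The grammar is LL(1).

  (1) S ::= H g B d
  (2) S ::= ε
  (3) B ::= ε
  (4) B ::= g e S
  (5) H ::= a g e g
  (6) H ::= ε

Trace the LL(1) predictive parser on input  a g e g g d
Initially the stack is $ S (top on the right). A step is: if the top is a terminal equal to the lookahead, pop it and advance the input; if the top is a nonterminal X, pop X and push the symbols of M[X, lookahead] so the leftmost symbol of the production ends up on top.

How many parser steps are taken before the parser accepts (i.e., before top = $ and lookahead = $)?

9

step 1: stack=$ S  input=a g e g g d $  — expand S ::= H g B d
step 2: stack=$ d B g H  input=a g e g g d $  — expand H ::= a g e g
step 3: stack=$ d B g g e g a  input=a g e g g d $  — match a
step 4: stack=$ d B g g e g  input=g e g g d $  — match g
step 5: stack=$ d B g g e  input=e g g d $  — match e
step 6: stack=$ d B g g  input=g g d $  — match g
step 7: stack=$ d B g  input=g d $  — match g
step 8: stack=$ d B  input=d $  — expand B ::= ε
step 9: stack=$ d  input=d $  — match d
Accept reached after 9 steps.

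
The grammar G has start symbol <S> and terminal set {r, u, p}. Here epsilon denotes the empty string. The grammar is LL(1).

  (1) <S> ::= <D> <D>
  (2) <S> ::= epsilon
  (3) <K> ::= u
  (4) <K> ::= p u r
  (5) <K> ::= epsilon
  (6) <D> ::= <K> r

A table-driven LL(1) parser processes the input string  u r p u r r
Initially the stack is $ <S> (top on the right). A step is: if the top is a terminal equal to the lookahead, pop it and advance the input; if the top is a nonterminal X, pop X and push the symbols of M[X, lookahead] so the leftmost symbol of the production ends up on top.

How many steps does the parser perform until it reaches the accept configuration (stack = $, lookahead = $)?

11

step 1: stack=$ <S>  input=u r p u r r $  — expand <S> ::= <D> <D>
step 2: stack=$ <D> <D>  input=u r p u r r $  — expand <D> ::= <K> r
step 3: stack=$ <D> r <K>  input=u r p u r r $  — expand <K> ::= u
step 4: stack=$ <D> r u  input=u r p u r r $  — match u
step 5: stack=$ <D> r  input=r p u r r $  — match r
step 6: stack=$ <D>  input=p u r r $  — expand <D> ::= <K> r
step 7: stack=$ r <K>  input=p u r r $  — expand <K> ::= p u r
step 8: stack=$ r r u p  input=p u r r $  — match p
step 9: stack=$ r r u  input=u r r $  — match u
step 10: stack=$ r r  input=r r $  — match r
step 11: stack=$ r  input=r $  — match r
Accept reached after 11 steps.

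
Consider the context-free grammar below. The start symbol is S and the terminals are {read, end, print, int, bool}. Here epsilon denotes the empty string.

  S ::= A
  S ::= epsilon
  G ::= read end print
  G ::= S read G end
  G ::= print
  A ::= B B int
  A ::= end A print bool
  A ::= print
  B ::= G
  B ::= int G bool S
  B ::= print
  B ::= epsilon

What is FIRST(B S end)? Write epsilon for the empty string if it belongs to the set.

FIRST(S) = {epsilon, end, int, print, read}  (via A)
FIRST(G) = {end, int, print, read}  (via S read G end)
FIRST(B) = {epsilon, end, int, print, read}  (via G)
FIRST(A) = {end, int, print, read}  (via B B int)
FIRST(B S end): take FIRST of each symbol in turn, carrying on past any symbol whose FIRST contains epsilon; result {end, int, print, read}.

{end, int, print, read}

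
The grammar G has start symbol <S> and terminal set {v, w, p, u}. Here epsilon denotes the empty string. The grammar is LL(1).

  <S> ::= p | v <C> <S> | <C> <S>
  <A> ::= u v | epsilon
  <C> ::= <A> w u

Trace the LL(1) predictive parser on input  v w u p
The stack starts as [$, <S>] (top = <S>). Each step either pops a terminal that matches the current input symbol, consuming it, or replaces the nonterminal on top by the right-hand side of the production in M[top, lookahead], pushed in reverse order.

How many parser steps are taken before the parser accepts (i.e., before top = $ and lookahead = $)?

     Stack          Input      Action
  1  $ <S>          v w u p $  expand <S> ::= v <C> <S>
  2  $ <S> <C> v    v w u p $  match v
  3  $ <S> <C>      w u p $    expand <C> ::= <A> w u
  4  $ <S> u w <A>  w u p $    expand <A> ::= epsilon
  5  $ <S> u w      w u p $    match w
  6  $ <S> u        u p $      match u
  7  $ <S>          p $        expand <S> ::= p
  8  $ p            p $        match p
Accept reached after 8 steps.

8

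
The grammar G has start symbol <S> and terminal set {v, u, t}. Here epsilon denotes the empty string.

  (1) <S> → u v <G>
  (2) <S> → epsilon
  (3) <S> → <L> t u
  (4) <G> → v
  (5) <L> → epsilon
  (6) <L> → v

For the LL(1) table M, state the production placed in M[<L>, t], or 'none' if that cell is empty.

<L> → epsilon

FIRST(<G>): from <G>→v we get {v}. So FIRST(<G>) = {v}.
FIRST(<L>): from <L>→epsilon we get {epsilon}; from <L>→v we get {v}. So FIRST(<L>) = {epsilon, v}.
FIRST(<S>): from <S>→u v <G> we get {u}; from <S>→epsilon we get {epsilon}; from <S>→<L> t u we get {t, v}. So FIRST(<S>) = {epsilon, t, u, v}.
FOLLOW(<S>) includes $ since <S> is the start symbol.
FOLLOW(<L>): in <S>→<L> t u, <L> is followed by t u with FIRST {t}. Thus FOLLOW(<L>) = {t}.
For <L> → epsilon: FIRST(epsilon) = {epsilon}, so it goes in M[<L>, t] for t ∈ {}; since epsilon ∈ FIRST, also for every t ∈ FOLLOW(<L>) = {t}.
For <L> → v: FIRST(v) = {v}, so it goes in M[<L>, t] for t ∈ {v}.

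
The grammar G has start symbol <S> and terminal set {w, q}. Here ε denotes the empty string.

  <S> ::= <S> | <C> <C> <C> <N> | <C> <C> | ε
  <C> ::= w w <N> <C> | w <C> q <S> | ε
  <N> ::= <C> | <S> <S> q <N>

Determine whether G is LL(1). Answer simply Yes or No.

FIRST(<S>) = {ε, q, w}
FIRST(<C>) = {ε, w}
FIRST(<N>) = {ε, q, w}
FOLLOW(<S>) = {$, q, w}
FOLLOW(<C>) = {$, q, w}
FOLLOW(<N>) = {$, q, w}
Cell M[<C>, w] receives both <C> ::= w w <N> <C> and <C> ::= w <C> q <S> and <C> ::= ε — the grammar is not LL(1).

No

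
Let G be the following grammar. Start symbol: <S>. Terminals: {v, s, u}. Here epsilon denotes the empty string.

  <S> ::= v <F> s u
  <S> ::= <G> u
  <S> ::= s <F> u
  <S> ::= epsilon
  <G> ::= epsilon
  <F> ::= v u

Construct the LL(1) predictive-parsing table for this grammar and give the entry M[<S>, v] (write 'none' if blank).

FIRST(<G>) = {epsilon}
FIRST(<F>) = {v}
FIRST(<S>) = {epsilon, s, u, v}  (via <G> u)
FOLLOW(<S>) includes $ since <S> is the start symbol.
FOLLOW(<S>): <S> appears on no right-hand side. Thus FOLLOW(<S>) = {$}.
For <S> ::= v <F> s u: FIRST(v <F> s u) = {v}, so it goes in M[<S>, t] for t ∈ {v}.
For <S> ::= <G> u: FIRST(<G> u) = {u}, so it goes in M[<S>, t] for t ∈ {u}.
For <S> ::= s <F> u: FIRST(s <F> u) = {s}, so it goes in M[<S>, t] for t ∈ {s}.
For <S> ::= epsilon: FIRST(epsilon) = {epsilon}, so it goes in M[<S>, t] for t ∈ {}; since epsilon ∈ FIRST, also for every t ∈ FOLLOW(<S>) = {$}.

<S> ::= v <F> s u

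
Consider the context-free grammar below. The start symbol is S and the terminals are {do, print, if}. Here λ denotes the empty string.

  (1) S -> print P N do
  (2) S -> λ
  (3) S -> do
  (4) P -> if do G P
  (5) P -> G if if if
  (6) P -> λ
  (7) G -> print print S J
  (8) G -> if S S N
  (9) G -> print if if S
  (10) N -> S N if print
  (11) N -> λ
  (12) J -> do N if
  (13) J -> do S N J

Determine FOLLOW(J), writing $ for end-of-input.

{do, if, print}

FIRST(S): from S->print P N do we get {print}; from S->λ we get {λ}; from S->do we get {do}. So FIRST(S) = {λ, do, print}.
FIRST(G): from G->print print S J we get {print}; from G->if S S N we get {if}; from G->print if if S we get {print}. So FIRST(G) = {if, print}.
FIRST(J): from J->do N if we get {do}; from J->do S N J we get {do}. So FIRST(J) = {do}.
FIRST(P): from P->if do G P we get {if}; from P->G if if if we get {if, print}; from P->λ we get {λ}. So FIRST(P) = {λ, if, print}.
FIRST(N): from N->S N if print we get {do, if, print}; from N->λ we get {λ}. So FIRST(N) = {λ, do, if, print}.
FOLLOW(S) includes $ since S is the start symbol.
FOLLOW(P): in S->print P N do, P is followed by N do with FIRST {do, if, print}; in P->if do G P, the suffix after P is empty (adds nothing new). Thus FOLLOW(P) = {do, if, print}.
FOLLOW(G): in P->if do G P, G is followed by P with FIRST {λ, if, print}; in P->if do G P, the suffix after G is nullable, so FOLLOW(G) ⊇ FOLLOW(P) = {do, if, print}; in P->G if if if, G is followed by if if if with FIRST {if}. Thus FOLLOW(G) = {do, if, print}.
FOLLOW(S): in G->print print S J, S is followed by J with FIRST {do}; in G->if S S N (occurrence 1), S is followed by S N with FIRST {λ, do, if, print}; in G->if S S N (occurrence 1), the suffix after S is nullable, so FOLLOW(S) ⊇ FOLLOW(G) = {do, if, print}; in G->if S S N (occurrence 2), S is followed by N with FIRST {λ, do, if, print}; in G->if S S N (occurrence 2), the suffix after S is nullable, so FOLLOW(S) ⊇ FOLLOW(G) = {do, if, print}; in G->print if if S, the suffix after S is empty, so FOLLOW(S) ⊇ FOLLOW(G) = {do, if, print}; in N->S N if print, S is followed by N if print with FIRST {do, if, print}; in J->do S N J, S is followed by N J with FIRST {do, if, print}. Thus FOLLOW(S) = {$, do, if, print}.
FOLLOW(N): in S->print P N do, N is followed by do with FIRST {do}; in G->if S S N, the suffix after N is empty, so FOLLOW(N) ⊇ FOLLOW(G) = {do, if, print}; in N->S N if print, N is followed by if print with FIRST {if}; in J->do N if, N is followed by if with FIRST {if}; in J->do S N J, N is followed by J with FIRST {do}. Thus FOLLOW(N) = {do, if, print}.
FOLLOW(J): in G->print print S J, the suffix after J is empty, so FOLLOW(J) ⊇ FOLLOW(G) = {do, if, print}; in J->do S N J, the suffix after J is empty (adds nothing new). Thus FOLLOW(J) = {do, if, print}.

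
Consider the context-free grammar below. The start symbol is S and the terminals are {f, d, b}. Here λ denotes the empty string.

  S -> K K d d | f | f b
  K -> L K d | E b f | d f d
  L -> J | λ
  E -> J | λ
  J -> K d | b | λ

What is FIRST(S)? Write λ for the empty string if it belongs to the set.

{b, d, f}

FIRST(S): from S->K K d d we get {b, d}; from S->f we get {f}; from S->f b we get {f}. So FIRST(S) = {b, d, f}.
FIRST(K): from K->L K d we get {b, d}; from K->E b f we get {b, d}; from K->d f d we get {d}. So FIRST(K) = {b, d}.
FIRST(J): from J->K d we get {b, d}; from J->b we get {b}; from J->λ we get {λ}. So FIRST(J) = {λ, b, d}.
FIRST(L): from L->J we get {λ, b, d}; from L->λ we get {λ}. So FIRST(L) = {λ, b, d}.
FIRST(E): from E->J we get {λ, b, d}; from E->λ we get {λ}. So FIRST(E) = {λ, b, d}.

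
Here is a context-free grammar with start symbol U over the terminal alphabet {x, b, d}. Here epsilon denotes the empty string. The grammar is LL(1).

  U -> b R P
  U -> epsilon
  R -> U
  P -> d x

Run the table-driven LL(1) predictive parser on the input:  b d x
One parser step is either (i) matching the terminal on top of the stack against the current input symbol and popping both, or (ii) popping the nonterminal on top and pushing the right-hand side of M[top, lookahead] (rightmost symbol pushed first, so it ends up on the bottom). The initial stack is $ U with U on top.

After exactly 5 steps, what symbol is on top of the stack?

step 1: stack=$ U  input=b d x $  — expand U -> b R P
step 2: stack=$ P R b  input=b d x $  — match b
step 3: stack=$ P R  input=d x $  — expand R -> U
step 4: stack=$ P U  input=d x $  — expand U -> epsilon
step 5: stack=$ P  input=d x $  — expand P -> d x
Stack after step 5: $ x d (top = d).

d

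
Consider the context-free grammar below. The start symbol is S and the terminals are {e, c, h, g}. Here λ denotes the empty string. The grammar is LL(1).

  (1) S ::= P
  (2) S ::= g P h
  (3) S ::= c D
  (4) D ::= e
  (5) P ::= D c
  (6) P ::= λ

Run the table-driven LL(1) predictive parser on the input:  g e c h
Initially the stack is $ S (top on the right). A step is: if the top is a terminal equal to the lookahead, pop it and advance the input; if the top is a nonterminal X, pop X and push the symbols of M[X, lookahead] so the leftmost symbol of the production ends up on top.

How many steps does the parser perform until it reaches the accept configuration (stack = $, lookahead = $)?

     Stack    Input      Action
  1  $ S      g e c h $  expand S ::= g P h
  2  $ h P g  g e c h $  match g
  3  $ h P    e c h $    expand P ::= D c
  4  $ h c D  e c h $    expand D ::= e
  5  $ h c e  e c h $    match e
  6  $ h c    c h $      match c
  7  $ h      h $        match h
Accept reached after 7 steps.

7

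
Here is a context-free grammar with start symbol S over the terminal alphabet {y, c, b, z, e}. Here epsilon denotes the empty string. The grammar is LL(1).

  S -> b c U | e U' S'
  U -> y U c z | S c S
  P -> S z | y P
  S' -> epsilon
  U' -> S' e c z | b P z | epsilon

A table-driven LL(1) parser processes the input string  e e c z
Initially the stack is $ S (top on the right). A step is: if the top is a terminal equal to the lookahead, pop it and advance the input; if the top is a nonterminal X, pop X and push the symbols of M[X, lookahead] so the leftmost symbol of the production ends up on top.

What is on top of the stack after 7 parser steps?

     Stack          Input      Action
  1  $ S            e e c z $  expand S -> e U' S'
  2  $ S' U' e      e e c z $  match e
  3  $ S' U'        e c z $    expand U' -> S' e c z
  4  $ S' z c e S'  e c z $    expand S' -> epsilon
  5  $ S' z c e     e c z $    match e
  6  $ S' z c       c z $      match c
  7  $ S' z         z $        match z
Stack after step 7: $ S' (top = S').

S'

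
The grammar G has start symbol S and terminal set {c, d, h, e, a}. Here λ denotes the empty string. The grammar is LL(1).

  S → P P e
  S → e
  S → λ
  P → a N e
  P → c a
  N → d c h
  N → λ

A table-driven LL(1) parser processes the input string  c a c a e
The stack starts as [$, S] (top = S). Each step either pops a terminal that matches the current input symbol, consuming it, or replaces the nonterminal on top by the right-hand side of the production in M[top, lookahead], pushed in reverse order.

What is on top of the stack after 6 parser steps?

     Stack      Input        Action
  1  $ S        c a c a e $  expand S → P P e
  2  $ e P P    c a c a e $  expand P → c a
  3  $ e P a c  c a c a e $  match c
  4  $ e P a    a c a e $    match a
  5  $ e P      c a e $      expand P → c a
  6  $ e a c    c a e $      match c
Stack after step 6: $ e a (top = a).

a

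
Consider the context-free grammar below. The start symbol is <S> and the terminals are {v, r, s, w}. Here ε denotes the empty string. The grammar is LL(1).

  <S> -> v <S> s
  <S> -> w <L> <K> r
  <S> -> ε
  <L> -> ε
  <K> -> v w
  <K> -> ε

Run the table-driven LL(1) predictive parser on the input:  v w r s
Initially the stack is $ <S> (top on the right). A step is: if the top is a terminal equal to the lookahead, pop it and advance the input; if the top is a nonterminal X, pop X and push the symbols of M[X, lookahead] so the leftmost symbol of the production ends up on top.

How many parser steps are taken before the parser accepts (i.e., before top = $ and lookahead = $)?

     Stack            Input      Action
  1  $ <S>            v w r s $  expand <S> -> v <S> s
  2  $ s <S> v        v w r s $  match v
  3  $ s <S>          w r s $    expand <S> -> w <L> <K> r
  4  $ s r <K> <L> w  w r s $    match w
  5  $ s r <K> <L>    r s $      expand <L> -> ε
  6  $ s r <K>        r s $      expand <K> -> ε
  7  $ s r            r s $      match r
  8  $ s              s $        match s
Accept reached after 8 steps.

8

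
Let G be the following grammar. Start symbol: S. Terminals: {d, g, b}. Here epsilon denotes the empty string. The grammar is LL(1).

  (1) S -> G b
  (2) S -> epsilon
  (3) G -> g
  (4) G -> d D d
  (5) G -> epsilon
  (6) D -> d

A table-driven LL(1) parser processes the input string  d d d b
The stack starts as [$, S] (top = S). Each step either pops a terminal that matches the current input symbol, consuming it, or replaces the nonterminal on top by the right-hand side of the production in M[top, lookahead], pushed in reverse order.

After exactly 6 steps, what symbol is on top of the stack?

     Stack      Input      Action
  1  $ S        d d d b $  expand S -> G b
  2  $ b G      d d d b $  expand G -> d D d
  3  $ b d D d  d d d b $  match d
  4  $ b d D    d d b $    expand D -> d
  5  $ b d d    d d b $    match d
  6  $ b d      d b $      match d
Stack after step 6: $ b (top = b).

b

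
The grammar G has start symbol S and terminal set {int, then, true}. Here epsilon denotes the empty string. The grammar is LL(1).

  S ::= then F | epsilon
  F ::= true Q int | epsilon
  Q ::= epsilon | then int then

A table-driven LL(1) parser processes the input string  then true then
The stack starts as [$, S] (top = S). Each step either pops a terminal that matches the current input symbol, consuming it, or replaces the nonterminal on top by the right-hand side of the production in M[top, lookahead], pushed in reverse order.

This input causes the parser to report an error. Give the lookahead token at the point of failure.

step 1: stack=$ S  input=then true then $  — expand S ::= then F
step 2: stack=$ F then  input=then true then $  — match then
step 3: stack=$ F  input=true then $  — expand F ::= true Q int
step 4: stack=$ int Q true  input=true then $  — match true
step 5: stack=$ int Q  input=then $  — expand Q ::= then int then
step 6: stack=$ int then int then  input=then $  — match then
step 7: stack=$ int then int  input=$  — error: top is terminal int but lookahead is $

$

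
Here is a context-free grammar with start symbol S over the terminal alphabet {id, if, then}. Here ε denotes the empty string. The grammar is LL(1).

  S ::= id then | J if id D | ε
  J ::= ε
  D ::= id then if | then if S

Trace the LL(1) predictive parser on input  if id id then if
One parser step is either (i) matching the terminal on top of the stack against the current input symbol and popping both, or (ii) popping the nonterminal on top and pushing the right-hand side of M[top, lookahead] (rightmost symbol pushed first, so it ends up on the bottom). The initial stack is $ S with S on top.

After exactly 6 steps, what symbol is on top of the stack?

then

step 1: stack=$ S  input=if id id then if $  — expand S ::= J if id D
step 2: stack=$ D id if J  input=if id id then if $  — expand J ::= ε
step 3: stack=$ D id if  input=if id id then if $  — match if
step 4: stack=$ D id  input=id id then if $  — match id
step 5: stack=$ D  input=id then if $  — expand D ::= id then if
step 6: stack=$ if then id  input=id then if $  — match id
Stack after step 6: $ if then (top = then).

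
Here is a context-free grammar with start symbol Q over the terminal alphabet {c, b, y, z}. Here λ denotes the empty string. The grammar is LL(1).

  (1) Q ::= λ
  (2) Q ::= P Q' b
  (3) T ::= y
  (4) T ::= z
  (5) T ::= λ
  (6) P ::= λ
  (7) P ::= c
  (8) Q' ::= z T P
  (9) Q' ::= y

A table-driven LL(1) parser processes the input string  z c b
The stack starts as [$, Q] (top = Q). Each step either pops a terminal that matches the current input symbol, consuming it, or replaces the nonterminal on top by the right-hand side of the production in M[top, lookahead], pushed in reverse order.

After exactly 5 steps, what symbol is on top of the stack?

step 1: stack=$ Q  input=z c b $  — expand Q ::= P Q' b
step 2: stack=$ b Q' P  input=z c b $  — expand P ::= λ
step 3: stack=$ b Q'  input=z c b $  — expand Q' ::= z T P
step 4: stack=$ b P T z  input=z c b $  — match z
step 5: stack=$ b P T  input=c b $  — expand T ::= λ
Stack after step 5: $ b P (top = P).

P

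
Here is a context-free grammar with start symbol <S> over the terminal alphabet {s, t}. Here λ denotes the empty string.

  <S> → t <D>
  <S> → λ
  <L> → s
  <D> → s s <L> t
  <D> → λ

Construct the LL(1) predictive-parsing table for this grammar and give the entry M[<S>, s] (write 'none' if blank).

none

FIRST(<S>): from <S>→t <D> we get {t}; from <S>→λ we get {λ}. So FIRST(<S>) = {λ, t}.
FIRST(<L>): from <L>→s we get {s}. So FIRST(<L>) = {s}.
FIRST(<D>): from <D>→s s <L> t we get {s}; from <D>→λ we get {λ}. So FIRST(<D>) = {λ, s}.
FOLLOW(<S>) includes $ since <S> is the start symbol.
FOLLOW(<S>): <S> appears on no right-hand side. Thus FOLLOW(<S>) = {$}.
For <S> → t <D>: FIRST(t <D>) = {t}, so it goes in M[<S>, t] for t ∈ {t}.
For <S> → λ: FIRST(λ) = {λ}, so it goes in M[<S>, t] for t ∈ {}; since λ ∈ FIRST, also for every t ∈ FOLLOW(<S>) = {$}.
None of these place a production in M[<S>, s].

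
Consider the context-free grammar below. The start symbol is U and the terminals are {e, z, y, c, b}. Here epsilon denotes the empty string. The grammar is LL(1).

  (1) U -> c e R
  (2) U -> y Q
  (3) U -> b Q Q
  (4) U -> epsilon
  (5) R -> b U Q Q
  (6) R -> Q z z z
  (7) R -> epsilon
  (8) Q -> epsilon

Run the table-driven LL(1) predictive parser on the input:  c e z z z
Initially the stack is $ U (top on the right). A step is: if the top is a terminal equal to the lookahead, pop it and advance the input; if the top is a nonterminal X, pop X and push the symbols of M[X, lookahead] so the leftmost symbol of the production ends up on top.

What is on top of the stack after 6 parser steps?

     Stack      Input        Action
  1  $ U        c e z z z $  expand U -> c e R
  2  $ R e c    c e z z z $  match c
  3  $ R e      e z z z $    match e
  4  $ R        z z z $      expand R -> Q z z z
  5  $ z z z Q  z z z $      expand Q -> epsilon
  6  $ z z z    z z z $      match z
Stack after step 6: $ z z (top = z).

z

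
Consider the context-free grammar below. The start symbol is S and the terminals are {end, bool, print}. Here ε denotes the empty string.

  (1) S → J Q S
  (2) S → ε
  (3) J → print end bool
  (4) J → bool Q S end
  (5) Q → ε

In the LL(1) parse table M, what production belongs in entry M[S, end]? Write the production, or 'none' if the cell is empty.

S → ε

FIRST(J): from J→print end bool we get {print}; from J→bool Q S end we get {bool}. So FIRST(J) = {bool, print}.
FIRST(Q): from Q→ε we get {ε}. So FIRST(Q) = {ε}.
FIRST(S): from S→J Q S we get {bool, print}; from S→ε we get {ε}. So FIRST(S) = {ε, bool, print}.
FOLLOW(S) includes $ since S is the start symbol.
FOLLOW(S): in S→J Q S, the suffix after S is empty (adds nothing new); in J→bool Q S end, S is followed by end with FIRST {end}. Thus FOLLOW(S) = {$, end}.
For S → J Q S: FIRST(J Q S) = {bool, print}, so it goes in M[S, t] for t ∈ {bool, print}.
For S → ε: FIRST(ε) = {ε}, so it goes in M[S, t] for t ∈ {}; since ε ∈ FIRST, also for every t ∈ FOLLOW(S) = {$, end}.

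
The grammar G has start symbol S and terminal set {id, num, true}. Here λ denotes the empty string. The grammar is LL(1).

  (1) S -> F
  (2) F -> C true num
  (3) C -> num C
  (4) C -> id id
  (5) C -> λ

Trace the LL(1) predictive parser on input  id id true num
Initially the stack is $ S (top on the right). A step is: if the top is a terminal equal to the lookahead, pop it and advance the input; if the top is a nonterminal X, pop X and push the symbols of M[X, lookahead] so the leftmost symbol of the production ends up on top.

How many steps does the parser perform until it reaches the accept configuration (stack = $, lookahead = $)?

     Stack             Input             Action
  1  $ S               id id true num $  expand S -> F
  2  $ F               id id true num $  expand F -> C true num
  3  $ num true C      id id true num $  expand C -> id id
  4  $ num true id id  id id true num $  match id
  5  $ num true id     id true num $     match id
  6  $ num true        true num $        match true
  7  $ num             num $             match num
Accept reached after 7 steps.

7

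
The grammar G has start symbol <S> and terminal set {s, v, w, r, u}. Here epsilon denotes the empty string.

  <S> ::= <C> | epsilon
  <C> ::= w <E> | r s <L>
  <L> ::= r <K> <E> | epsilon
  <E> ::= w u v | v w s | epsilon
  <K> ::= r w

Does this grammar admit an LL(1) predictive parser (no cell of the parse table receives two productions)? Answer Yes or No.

FIRST(<S>) = {epsilon, r, w}
FIRST(<C>) = {r, w}
FIRST(<L>) = {epsilon, r}
FIRST(<E>) = {epsilon, v, w}
FIRST(<K>) = {r}
FOLLOW(<S>) = {$}
FOLLOW(<C>) = {$}
FOLLOW(<L>) = {$}
FOLLOW(<E>) = {$}
FOLLOW(<K>) = {$, v, w}
Each cell of M receives at most one production.

Yes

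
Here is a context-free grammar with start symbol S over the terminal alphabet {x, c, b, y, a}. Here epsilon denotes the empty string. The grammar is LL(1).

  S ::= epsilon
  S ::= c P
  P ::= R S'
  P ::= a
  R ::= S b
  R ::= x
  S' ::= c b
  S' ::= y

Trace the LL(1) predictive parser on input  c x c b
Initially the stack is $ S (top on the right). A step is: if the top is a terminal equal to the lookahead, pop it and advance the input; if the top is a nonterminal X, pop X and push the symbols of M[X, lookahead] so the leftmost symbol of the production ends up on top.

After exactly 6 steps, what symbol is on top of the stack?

     Stack   Input      Action
  1  $ S     c x c b $  expand S ::= c P
  2  $ P c   c x c b $  match c
  3  $ P     x c b $    expand P ::= R S'
  4  $ S' R  x c b $    expand R ::= x
  5  $ S' x  x c b $    match x
  6  $ S'    c b $      expand S' ::= c b
Stack after step 6: $ b c (top = c).

c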